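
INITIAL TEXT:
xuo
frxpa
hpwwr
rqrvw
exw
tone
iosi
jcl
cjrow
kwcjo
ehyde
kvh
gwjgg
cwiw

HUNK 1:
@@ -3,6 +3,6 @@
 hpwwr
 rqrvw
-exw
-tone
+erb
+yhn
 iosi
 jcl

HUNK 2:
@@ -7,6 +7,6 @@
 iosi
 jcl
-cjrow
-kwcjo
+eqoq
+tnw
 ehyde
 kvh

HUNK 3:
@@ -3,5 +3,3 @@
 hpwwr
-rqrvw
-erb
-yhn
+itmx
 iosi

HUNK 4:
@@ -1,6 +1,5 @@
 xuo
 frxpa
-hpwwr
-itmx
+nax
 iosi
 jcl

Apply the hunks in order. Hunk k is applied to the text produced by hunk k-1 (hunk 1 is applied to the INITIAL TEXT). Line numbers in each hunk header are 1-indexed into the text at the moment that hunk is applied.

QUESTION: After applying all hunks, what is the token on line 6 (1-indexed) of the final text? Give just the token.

Answer: eqoq

Derivation:
Hunk 1: at line 3 remove [exw,tone] add [erb,yhn] -> 14 lines: xuo frxpa hpwwr rqrvw erb yhn iosi jcl cjrow kwcjo ehyde kvh gwjgg cwiw
Hunk 2: at line 7 remove [cjrow,kwcjo] add [eqoq,tnw] -> 14 lines: xuo frxpa hpwwr rqrvw erb yhn iosi jcl eqoq tnw ehyde kvh gwjgg cwiw
Hunk 3: at line 3 remove [rqrvw,erb,yhn] add [itmx] -> 12 lines: xuo frxpa hpwwr itmx iosi jcl eqoq tnw ehyde kvh gwjgg cwiw
Hunk 4: at line 1 remove [hpwwr,itmx] add [nax] -> 11 lines: xuo frxpa nax iosi jcl eqoq tnw ehyde kvh gwjgg cwiw
Final line 6: eqoq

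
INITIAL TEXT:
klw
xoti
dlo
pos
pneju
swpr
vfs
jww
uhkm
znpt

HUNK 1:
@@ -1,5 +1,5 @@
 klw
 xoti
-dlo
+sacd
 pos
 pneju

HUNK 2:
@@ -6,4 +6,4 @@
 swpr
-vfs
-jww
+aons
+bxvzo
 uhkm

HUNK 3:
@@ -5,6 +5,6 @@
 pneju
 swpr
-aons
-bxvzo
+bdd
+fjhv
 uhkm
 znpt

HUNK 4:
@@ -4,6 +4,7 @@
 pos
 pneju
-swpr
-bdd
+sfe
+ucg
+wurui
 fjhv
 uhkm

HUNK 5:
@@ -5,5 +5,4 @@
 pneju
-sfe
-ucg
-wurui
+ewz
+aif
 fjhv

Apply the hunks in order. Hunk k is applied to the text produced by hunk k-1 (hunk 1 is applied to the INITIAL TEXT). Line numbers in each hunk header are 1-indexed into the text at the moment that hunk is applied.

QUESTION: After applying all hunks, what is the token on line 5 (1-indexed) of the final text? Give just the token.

Hunk 1: at line 1 remove [dlo] add [sacd] -> 10 lines: klw xoti sacd pos pneju swpr vfs jww uhkm znpt
Hunk 2: at line 6 remove [vfs,jww] add [aons,bxvzo] -> 10 lines: klw xoti sacd pos pneju swpr aons bxvzo uhkm znpt
Hunk 3: at line 5 remove [aons,bxvzo] add [bdd,fjhv] -> 10 lines: klw xoti sacd pos pneju swpr bdd fjhv uhkm znpt
Hunk 4: at line 4 remove [swpr,bdd] add [sfe,ucg,wurui] -> 11 lines: klw xoti sacd pos pneju sfe ucg wurui fjhv uhkm znpt
Hunk 5: at line 5 remove [sfe,ucg,wurui] add [ewz,aif] -> 10 lines: klw xoti sacd pos pneju ewz aif fjhv uhkm znpt
Final line 5: pneju

Answer: pneju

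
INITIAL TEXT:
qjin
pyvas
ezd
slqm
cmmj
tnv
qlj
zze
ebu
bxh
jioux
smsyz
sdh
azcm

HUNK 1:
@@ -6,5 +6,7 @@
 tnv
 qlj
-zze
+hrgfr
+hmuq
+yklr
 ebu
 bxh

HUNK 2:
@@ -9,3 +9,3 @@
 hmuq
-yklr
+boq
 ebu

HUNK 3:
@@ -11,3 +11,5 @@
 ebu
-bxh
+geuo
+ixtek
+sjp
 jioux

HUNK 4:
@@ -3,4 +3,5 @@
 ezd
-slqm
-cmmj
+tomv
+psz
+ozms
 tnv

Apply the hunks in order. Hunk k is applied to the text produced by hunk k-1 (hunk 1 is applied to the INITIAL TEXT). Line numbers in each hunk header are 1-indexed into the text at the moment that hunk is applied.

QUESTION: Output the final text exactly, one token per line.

Hunk 1: at line 6 remove [zze] add [hrgfr,hmuq,yklr] -> 16 lines: qjin pyvas ezd slqm cmmj tnv qlj hrgfr hmuq yklr ebu bxh jioux smsyz sdh azcm
Hunk 2: at line 9 remove [yklr] add [boq] -> 16 lines: qjin pyvas ezd slqm cmmj tnv qlj hrgfr hmuq boq ebu bxh jioux smsyz sdh azcm
Hunk 3: at line 11 remove [bxh] add [geuo,ixtek,sjp] -> 18 lines: qjin pyvas ezd slqm cmmj tnv qlj hrgfr hmuq boq ebu geuo ixtek sjp jioux smsyz sdh azcm
Hunk 4: at line 3 remove [slqm,cmmj] add [tomv,psz,ozms] -> 19 lines: qjin pyvas ezd tomv psz ozms tnv qlj hrgfr hmuq boq ebu geuo ixtek sjp jioux smsyz sdh azcm

Answer: qjin
pyvas
ezd
tomv
psz
ozms
tnv
qlj
hrgfr
hmuq
boq
ebu
geuo
ixtek
sjp
jioux
smsyz
sdh
azcm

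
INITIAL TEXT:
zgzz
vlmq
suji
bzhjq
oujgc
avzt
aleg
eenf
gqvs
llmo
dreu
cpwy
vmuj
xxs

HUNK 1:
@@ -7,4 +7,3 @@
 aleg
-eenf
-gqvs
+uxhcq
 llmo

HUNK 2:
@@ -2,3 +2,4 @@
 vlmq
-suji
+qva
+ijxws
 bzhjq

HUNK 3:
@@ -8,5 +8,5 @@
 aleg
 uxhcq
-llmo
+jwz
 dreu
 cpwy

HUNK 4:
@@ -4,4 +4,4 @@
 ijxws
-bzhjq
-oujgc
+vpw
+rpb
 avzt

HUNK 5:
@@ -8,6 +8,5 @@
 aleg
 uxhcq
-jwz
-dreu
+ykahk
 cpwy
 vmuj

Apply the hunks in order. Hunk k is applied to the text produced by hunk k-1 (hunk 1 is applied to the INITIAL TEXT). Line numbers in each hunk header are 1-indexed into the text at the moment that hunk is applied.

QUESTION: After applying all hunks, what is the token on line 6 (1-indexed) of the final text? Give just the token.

Answer: rpb

Derivation:
Hunk 1: at line 7 remove [eenf,gqvs] add [uxhcq] -> 13 lines: zgzz vlmq suji bzhjq oujgc avzt aleg uxhcq llmo dreu cpwy vmuj xxs
Hunk 2: at line 2 remove [suji] add [qva,ijxws] -> 14 lines: zgzz vlmq qva ijxws bzhjq oujgc avzt aleg uxhcq llmo dreu cpwy vmuj xxs
Hunk 3: at line 8 remove [llmo] add [jwz] -> 14 lines: zgzz vlmq qva ijxws bzhjq oujgc avzt aleg uxhcq jwz dreu cpwy vmuj xxs
Hunk 4: at line 4 remove [bzhjq,oujgc] add [vpw,rpb] -> 14 lines: zgzz vlmq qva ijxws vpw rpb avzt aleg uxhcq jwz dreu cpwy vmuj xxs
Hunk 5: at line 8 remove [jwz,dreu] add [ykahk] -> 13 lines: zgzz vlmq qva ijxws vpw rpb avzt aleg uxhcq ykahk cpwy vmuj xxs
Final line 6: rpb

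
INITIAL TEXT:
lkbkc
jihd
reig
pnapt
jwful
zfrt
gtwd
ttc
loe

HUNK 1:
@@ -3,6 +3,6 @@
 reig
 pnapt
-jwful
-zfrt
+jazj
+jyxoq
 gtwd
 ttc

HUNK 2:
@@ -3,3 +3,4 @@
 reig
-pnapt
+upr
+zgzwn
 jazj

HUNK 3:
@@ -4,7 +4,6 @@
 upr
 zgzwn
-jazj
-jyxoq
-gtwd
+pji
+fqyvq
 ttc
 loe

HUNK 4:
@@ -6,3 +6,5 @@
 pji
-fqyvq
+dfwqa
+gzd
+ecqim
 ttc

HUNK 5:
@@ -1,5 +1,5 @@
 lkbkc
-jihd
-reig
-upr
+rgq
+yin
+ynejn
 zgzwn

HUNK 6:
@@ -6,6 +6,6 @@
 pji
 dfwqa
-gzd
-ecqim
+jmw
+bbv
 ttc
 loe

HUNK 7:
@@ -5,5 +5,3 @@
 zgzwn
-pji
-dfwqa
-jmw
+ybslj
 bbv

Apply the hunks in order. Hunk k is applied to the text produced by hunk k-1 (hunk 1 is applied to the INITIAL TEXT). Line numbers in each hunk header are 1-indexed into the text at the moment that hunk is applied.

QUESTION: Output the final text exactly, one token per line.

Hunk 1: at line 3 remove [jwful,zfrt] add [jazj,jyxoq] -> 9 lines: lkbkc jihd reig pnapt jazj jyxoq gtwd ttc loe
Hunk 2: at line 3 remove [pnapt] add [upr,zgzwn] -> 10 lines: lkbkc jihd reig upr zgzwn jazj jyxoq gtwd ttc loe
Hunk 3: at line 4 remove [jazj,jyxoq,gtwd] add [pji,fqyvq] -> 9 lines: lkbkc jihd reig upr zgzwn pji fqyvq ttc loe
Hunk 4: at line 6 remove [fqyvq] add [dfwqa,gzd,ecqim] -> 11 lines: lkbkc jihd reig upr zgzwn pji dfwqa gzd ecqim ttc loe
Hunk 5: at line 1 remove [jihd,reig,upr] add [rgq,yin,ynejn] -> 11 lines: lkbkc rgq yin ynejn zgzwn pji dfwqa gzd ecqim ttc loe
Hunk 6: at line 6 remove [gzd,ecqim] add [jmw,bbv] -> 11 lines: lkbkc rgq yin ynejn zgzwn pji dfwqa jmw bbv ttc loe
Hunk 7: at line 5 remove [pji,dfwqa,jmw] add [ybslj] -> 9 lines: lkbkc rgq yin ynejn zgzwn ybslj bbv ttc loe

Answer: lkbkc
rgq
yin
ynejn
zgzwn
ybslj
bbv
ttc
loe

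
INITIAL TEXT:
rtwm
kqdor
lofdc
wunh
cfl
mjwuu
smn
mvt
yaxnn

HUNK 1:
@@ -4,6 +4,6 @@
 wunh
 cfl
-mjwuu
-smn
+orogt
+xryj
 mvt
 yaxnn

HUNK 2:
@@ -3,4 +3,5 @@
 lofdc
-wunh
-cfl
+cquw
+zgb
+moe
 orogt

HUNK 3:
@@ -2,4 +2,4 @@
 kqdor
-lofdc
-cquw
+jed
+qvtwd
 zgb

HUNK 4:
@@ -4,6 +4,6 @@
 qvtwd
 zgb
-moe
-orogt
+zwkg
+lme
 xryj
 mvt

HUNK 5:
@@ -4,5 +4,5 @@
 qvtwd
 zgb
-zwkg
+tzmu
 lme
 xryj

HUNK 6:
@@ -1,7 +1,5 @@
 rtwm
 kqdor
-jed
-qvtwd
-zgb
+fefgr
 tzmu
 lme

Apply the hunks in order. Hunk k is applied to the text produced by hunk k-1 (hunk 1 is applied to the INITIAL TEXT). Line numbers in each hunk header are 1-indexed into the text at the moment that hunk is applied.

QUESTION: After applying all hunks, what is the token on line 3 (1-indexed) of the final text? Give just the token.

Answer: fefgr

Derivation:
Hunk 1: at line 4 remove [mjwuu,smn] add [orogt,xryj] -> 9 lines: rtwm kqdor lofdc wunh cfl orogt xryj mvt yaxnn
Hunk 2: at line 3 remove [wunh,cfl] add [cquw,zgb,moe] -> 10 lines: rtwm kqdor lofdc cquw zgb moe orogt xryj mvt yaxnn
Hunk 3: at line 2 remove [lofdc,cquw] add [jed,qvtwd] -> 10 lines: rtwm kqdor jed qvtwd zgb moe orogt xryj mvt yaxnn
Hunk 4: at line 4 remove [moe,orogt] add [zwkg,lme] -> 10 lines: rtwm kqdor jed qvtwd zgb zwkg lme xryj mvt yaxnn
Hunk 5: at line 4 remove [zwkg] add [tzmu] -> 10 lines: rtwm kqdor jed qvtwd zgb tzmu lme xryj mvt yaxnn
Hunk 6: at line 1 remove [jed,qvtwd,zgb] add [fefgr] -> 8 lines: rtwm kqdor fefgr tzmu lme xryj mvt yaxnn
Final line 3: fefgr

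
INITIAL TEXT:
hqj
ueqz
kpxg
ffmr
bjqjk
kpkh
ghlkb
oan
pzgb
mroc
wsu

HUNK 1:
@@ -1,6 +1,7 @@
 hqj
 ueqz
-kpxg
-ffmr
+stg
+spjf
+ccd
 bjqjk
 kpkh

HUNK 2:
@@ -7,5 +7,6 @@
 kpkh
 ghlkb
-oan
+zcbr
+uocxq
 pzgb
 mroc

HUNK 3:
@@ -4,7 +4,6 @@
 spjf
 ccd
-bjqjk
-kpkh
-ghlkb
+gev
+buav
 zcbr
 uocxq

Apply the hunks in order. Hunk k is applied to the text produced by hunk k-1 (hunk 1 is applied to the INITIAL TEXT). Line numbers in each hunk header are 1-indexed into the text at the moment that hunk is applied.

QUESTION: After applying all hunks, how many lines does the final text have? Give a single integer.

Answer: 12

Derivation:
Hunk 1: at line 1 remove [kpxg,ffmr] add [stg,spjf,ccd] -> 12 lines: hqj ueqz stg spjf ccd bjqjk kpkh ghlkb oan pzgb mroc wsu
Hunk 2: at line 7 remove [oan] add [zcbr,uocxq] -> 13 lines: hqj ueqz stg spjf ccd bjqjk kpkh ghlkb zcbr uocxq pzgb mroc wsu
Hunk 3: at line 4 remove [bjqjk,kpkh,ghlkb] add [gev,buav] -> 12 lines: hqj ueqz stg spjf ccd gev buav zcbr uocxq pzgb mroc wsu
Final line count: 12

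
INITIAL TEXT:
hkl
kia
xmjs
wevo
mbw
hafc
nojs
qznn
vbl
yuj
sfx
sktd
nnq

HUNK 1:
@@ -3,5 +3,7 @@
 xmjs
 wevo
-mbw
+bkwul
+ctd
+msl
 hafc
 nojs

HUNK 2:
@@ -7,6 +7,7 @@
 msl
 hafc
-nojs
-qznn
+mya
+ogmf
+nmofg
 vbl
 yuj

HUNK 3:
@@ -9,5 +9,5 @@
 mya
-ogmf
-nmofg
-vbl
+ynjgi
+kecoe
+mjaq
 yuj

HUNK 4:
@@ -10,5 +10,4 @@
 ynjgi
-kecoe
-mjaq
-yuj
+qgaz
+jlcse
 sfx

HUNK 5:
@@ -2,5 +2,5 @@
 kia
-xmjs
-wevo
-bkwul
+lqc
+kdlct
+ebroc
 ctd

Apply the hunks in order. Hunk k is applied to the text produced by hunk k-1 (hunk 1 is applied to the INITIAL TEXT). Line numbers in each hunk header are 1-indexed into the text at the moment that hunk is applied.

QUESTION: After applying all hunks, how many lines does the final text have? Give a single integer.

Hunk 1: at line 3 remove [mbw] add [bkwul,ctd,msl] -> 15 lines: hkl kia xmjs wevo bkwul ctd msl hafc nojs qznn vbl yuj sfx sktd nnq
Hunk 2: at line 7 remove [nojs,qznn] add [mya,ogmf,nmofg] -> 16 lines: hkl kia xmjs wevo bkwul ctd msl hafc mya ogmf nmofg vbl yuj sfx sktd nnq
Hunk 3: at line 9 remove [ogmf,nmofg,vbl] add [ynjgi,kecoe,mjaq] -> 16 lines: hkl kia xmjs wevo bkwul ctd msl hafc mya ynjgi kecoe mjaq yuj sfx sktd nnq
Hunk 4: at line 10 remove [kecoe,mjaq,yuj] add [qgaz,jlcse] -> 15 lines: hkl kia xmjs wevo bkwul ctd msl hafc mya ynjgi qgaz jlcse sfx sktd nnq
Hunk 5: at line 2 remove [xmjs,wevo,bkwul] add [lqc,kdlct,ebroc] -> 15 lines: hkl kia lqc kdlct ebroc ctd msl hafc mya ynjgi qgaz jlcse sfx sktd nnq
Final line count: 15

Answer: 15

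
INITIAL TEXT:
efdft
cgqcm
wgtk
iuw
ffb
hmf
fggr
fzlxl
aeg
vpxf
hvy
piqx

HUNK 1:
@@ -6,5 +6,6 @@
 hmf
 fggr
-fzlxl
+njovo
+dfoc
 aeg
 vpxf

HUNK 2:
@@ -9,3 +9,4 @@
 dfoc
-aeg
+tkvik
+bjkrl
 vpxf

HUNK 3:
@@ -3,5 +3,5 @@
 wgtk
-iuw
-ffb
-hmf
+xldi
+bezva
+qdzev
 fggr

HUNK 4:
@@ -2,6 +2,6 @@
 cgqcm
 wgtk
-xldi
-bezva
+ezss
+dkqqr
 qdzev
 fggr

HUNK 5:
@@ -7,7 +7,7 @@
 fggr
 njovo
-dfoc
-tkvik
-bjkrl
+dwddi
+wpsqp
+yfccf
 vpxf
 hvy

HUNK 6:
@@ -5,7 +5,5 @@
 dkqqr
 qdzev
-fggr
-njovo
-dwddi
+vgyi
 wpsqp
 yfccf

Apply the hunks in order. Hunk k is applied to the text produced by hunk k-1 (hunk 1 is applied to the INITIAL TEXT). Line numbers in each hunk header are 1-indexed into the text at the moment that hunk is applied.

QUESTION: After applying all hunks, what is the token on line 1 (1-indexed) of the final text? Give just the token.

Hunk 1: at line 6 remove [fzlxl] add [njovo,dfoc] -> 13 lines: efdft cgqcm wgtk iuw ffb hmf fggr njovo dfoc aeg vpxf hvy piqx
Hunk 2: at line 9 remove [aeg] add [tkvik,bjkrl] -> 14 lines: efdft cgqcm wgtk iuw ffb hmf fggr njovo dfoc tkvik bjkrl vpxf hvy piqx
Hunk 3: at line 3 remove [iuw,ffb,hmf] add [xldi,bezva,qdzev] -> 14 lines: efdft cgqcm wgtk xldi bezva qdzev fggr njovo dfoc tkvik bjkrl vpxf hvy piqx
Hunk 4: at line 2 remove [xldi,bezva] add [ezss,dkqqr] -> 14 lines: efdft cgqcm wgtk ezss dkqqr qdzev fggr njovo dfoc tkvik bjkrl vpxf hvy piqx
Hunk 5: at line 7 remove [dfoc,tkvik,bjkrl] add [dwddi,wpsqp,yfccf] -> 14 lines: efdft cgqcm wgtk ezss dkqqr qdzev fggr njovo dwddi wpsqp yfccf vpxf hvy piqx
Hunk 6: at line 5 remove [fggr,njovo,dwddi] add [vgyi] -> 12 lines: efdft cgqcm wgtk ezss dkqqr qdzev vgyi wpsqp yfccf vpxf hvy piqx
Final line 1: efdft

Answer: efdft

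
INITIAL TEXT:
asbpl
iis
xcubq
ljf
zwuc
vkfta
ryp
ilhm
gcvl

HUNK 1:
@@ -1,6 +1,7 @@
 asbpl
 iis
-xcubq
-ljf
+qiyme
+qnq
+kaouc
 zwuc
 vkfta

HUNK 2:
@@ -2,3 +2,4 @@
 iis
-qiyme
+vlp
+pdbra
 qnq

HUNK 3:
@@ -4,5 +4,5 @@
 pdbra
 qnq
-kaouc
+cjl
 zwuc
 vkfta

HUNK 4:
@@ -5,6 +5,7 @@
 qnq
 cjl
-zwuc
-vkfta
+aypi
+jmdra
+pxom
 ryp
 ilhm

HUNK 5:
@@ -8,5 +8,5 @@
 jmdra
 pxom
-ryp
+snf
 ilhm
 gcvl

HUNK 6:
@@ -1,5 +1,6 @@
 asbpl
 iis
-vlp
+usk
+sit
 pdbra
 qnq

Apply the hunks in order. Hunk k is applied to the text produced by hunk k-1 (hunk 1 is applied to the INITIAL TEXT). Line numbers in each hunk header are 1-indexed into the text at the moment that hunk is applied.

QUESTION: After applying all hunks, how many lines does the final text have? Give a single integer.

Answer: 13

Derivation:
Hunk 1: at line 1 remove [xcubq,ljf] add [qiyme,qnq,kaouc] -> 10 lines: asbpl iis qiyme qnq kaouc zwuc vkfta ryp ilhm gcvl
Hunk 2: at line 2 remove [qiyme] add [vlp,pdbra] -> 11 lines: asbpl iis vlp pdbra qnq kaouc zwuc vkfta ryp ilhm gcvl
Hunk 3: at line 4 remove [kaouc] add [cjl] -> 11 lines: asbpl iis vlp pdbra qnq cjl zwuc vkfta ryp ilhm gcvl
Hunk 4: at line 5 remove [zwuc,vkfta] add [aypi,jmdra,pxom] -> 12 lines: asbpl iis vlp pdbra qnq cjl aypi jmdra pxom ryp ilhm gcvl
Hunk 5: at line 8 remove [ryp] add [snf] -> 12 lines: asbpl iis vlp pdbra qnq cjl aypi jmdra pxom snf ilhm gcvl
Hunk 6: at line 1 remove [vlp] add [usk,sit] -> 13 lines: asbpl iis usk sit pdbra qnq cjl aypi jmdra pxom snf ilhm gcvl
Final line count: 13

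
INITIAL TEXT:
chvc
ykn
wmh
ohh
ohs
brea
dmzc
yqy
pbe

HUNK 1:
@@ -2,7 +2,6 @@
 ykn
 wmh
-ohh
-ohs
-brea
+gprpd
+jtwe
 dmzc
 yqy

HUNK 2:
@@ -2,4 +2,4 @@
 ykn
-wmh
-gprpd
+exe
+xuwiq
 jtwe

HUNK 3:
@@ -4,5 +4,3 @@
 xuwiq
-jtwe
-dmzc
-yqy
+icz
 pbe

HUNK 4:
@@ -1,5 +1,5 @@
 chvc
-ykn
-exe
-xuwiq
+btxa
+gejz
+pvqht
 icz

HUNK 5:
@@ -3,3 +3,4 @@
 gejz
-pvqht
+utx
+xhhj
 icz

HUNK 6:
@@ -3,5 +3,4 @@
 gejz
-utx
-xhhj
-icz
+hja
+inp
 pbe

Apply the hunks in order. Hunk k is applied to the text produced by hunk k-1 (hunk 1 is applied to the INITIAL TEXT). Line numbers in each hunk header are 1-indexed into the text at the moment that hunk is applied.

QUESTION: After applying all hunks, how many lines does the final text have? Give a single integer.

Hunk 1: at line 2 remove [ohh,ohs,brea] add [gprpd,jtwe] -> 8 lines: chvc ykn wmh gprpd jtwe dmzc yqy pbe
Hunk 2: at line 2 remove [wmh,gprpd] add [exe,xuwiq] -> 8 lines: chvc ykn exe xuwiq jtwe dmzc yqy pbe
Hunk 3: at line 4 remove [jtwe,dmzc,yqy] add [icz] -> 6 lines: chvc ykn exe xuwiq icz pbe
Hunk 4: at line 1 remove [ykn,exe,xuwiq] add [btxa,gejz,pvqht] -> 6 lines: chvc btxa gejz pvqht icz pbe
Hunk 5: at line 3 remove [pvqht] add [utx,xhhj] -> 7 lines: chvc btxa gejz utx xhhj icz pbe
Hunk 6: at line 3 remove [utx,xhhj,icz] add [hja,inp] -> 6 lines: chvc btxa gejz hja inp pbe
Final line count: 6

Answer: 6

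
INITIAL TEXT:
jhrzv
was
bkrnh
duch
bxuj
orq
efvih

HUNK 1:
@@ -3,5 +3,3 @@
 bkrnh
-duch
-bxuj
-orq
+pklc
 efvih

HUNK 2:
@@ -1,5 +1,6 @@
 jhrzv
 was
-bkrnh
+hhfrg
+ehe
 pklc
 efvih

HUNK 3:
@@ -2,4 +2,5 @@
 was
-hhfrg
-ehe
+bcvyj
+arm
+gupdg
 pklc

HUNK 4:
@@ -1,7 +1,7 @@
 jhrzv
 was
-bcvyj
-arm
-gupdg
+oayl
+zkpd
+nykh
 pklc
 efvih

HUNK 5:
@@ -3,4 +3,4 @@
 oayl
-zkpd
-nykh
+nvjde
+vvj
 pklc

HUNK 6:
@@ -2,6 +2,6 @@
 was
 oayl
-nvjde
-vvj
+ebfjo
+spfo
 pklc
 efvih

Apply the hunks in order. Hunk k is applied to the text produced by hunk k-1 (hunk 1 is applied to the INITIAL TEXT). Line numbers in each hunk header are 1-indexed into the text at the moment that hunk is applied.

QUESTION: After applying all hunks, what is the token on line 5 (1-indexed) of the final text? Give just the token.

Hunk 1: at line 3 remove [duch,bxuj,orq] add [pklc] -> 5 lines: jhrzv was bkrnh pklc efvih
Hunk 2: at line 1 remove [bkrnh] add [hhfrg,ehe] -> 6 lines: jhrzv was hhfrg ehe pklc efvih
Hunk 3: at line 2 remove [hhfrg,ehe] add [bcvyj,arm,gupdg] -> 7 lines: jhrzv was bcvyj arm gupdg pklc efvih
Hunk 4: at line 1 remove [bcvyj,arm,gupdg] add [oayl,zkpd,nykh] -> 7 lines: jhrzv was oayl zkpd nykh pklc efvih
Hunk 5: at line 3 remove [zkpd,nykh] add [nvjde,vvj] -> 7 lines: jhrzv was oayl nvjde vvj pklc efvih
Hunk 6: at line 2 remove [nvjde,vvj] add [ebfjo,spfo] -> 7 lines: jhrzv was oayl ebfjo spfo pklc efvih
Final line 5: spfo

Answer: spfo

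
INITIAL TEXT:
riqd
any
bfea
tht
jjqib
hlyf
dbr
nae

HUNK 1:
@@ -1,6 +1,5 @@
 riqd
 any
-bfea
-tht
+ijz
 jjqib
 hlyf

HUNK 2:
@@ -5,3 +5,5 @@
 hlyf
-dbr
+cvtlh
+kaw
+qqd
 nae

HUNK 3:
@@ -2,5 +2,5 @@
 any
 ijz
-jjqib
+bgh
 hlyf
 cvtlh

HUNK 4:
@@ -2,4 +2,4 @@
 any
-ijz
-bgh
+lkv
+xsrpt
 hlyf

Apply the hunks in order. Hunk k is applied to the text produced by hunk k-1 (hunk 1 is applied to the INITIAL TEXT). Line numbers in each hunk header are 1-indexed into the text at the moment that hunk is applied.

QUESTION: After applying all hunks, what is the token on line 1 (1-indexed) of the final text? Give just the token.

Answer: riqd

Derivation:
Hunk 1: at line 1 remove [bfea,tht] add [ijz] -> 7 lines: riqd any ijz jjqib hlyf dbr nae
Hunk 2: at line 5 remove [dbr] add [cvtlh,kaw,qqd] -> 9 lines: riqd any ijz jjqib hlyf cvtlh kaw qqd nae
Hunk 3: at line 2 remove [jjqib] add [bgh] -> 9 lines: riqd any ijz bgh hlyf cvtlh kaw qqd nae
Hunk 4: at line 2 remove [ijz,bgh] add [lkv,xsrpt] -> 9 lines: riqd any lkv xsrpt hlyf cvtlh kaw qqd nae
Final line 1: riqd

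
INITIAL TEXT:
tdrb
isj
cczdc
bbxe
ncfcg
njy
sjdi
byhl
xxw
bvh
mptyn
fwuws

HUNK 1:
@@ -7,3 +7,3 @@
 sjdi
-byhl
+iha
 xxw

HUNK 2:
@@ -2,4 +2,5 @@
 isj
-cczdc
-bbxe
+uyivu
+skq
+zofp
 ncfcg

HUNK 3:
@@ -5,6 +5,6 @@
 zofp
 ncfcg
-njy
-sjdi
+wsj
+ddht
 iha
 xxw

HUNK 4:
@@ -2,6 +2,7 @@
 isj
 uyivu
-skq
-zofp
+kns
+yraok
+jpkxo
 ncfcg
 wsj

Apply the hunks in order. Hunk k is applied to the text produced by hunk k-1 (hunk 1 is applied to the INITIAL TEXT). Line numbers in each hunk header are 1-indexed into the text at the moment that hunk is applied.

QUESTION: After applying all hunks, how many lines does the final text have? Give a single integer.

Answer: 14

Derivation:
Hunk 1: at line 7 remove [byhl] add [iha] -> 12 lines: tdrb isj cczdc bbxe ncfcg njy sjdi iha xxw bvh mptyn fwuws
Hunk 2: at line 2 remove [cczdc,bbxe] add [uyivu,skq,zofp] -> 13 lines: tdrb isj uyivu skq zofp ncfcg njy sjdi iha xxw bvh mptyn fwuws
Hunk 3: at line 5 remove [njy,sjdi] add [wsj,ddht] -> 13 lines: tdrb isj uyivu skq zofp ncfcg wsj ddht iha xxw bvh mptyn fwuws
Hunk 4: at line 2 remove [skq,zofp] add [kns,yraok,jpkxo] -> 14 lines: tdrb isj uyivu kns yraok jpkxo ncfcg wsj ddht iha xxw bvh mptyn fwuws
Final line count: 14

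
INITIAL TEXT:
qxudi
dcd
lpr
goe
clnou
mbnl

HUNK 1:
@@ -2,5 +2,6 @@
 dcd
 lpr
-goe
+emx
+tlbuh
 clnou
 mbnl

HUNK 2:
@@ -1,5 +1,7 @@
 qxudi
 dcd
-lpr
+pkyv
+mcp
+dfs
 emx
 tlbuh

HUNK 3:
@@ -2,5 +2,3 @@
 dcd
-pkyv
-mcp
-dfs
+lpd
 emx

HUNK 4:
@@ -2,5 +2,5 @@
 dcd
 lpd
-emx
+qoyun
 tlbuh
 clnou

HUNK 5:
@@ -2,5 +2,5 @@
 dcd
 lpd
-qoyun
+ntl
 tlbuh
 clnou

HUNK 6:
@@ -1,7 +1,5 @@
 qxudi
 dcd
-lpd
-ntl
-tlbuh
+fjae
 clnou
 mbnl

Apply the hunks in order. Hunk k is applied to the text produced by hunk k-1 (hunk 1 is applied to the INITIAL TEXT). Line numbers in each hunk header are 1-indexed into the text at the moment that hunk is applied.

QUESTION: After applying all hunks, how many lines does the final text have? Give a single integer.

Hunk 1: at line 2 remove [goe] add [emx,tlbuh] -> 7 lines: qxudi dcd lpr emx tlbuh clnou mbnl
Hunk 2: at line 1 remove [lpr] add [pkyv,mcp,dfs] -> 9 lines: qxudi dcd pkyv mcp dfs emx tlbuh clnou mbnl
Hunk 3: at line 2 remove [pkyv,mcp,dfs] add [lpd] -> 7 lines: qxudi dcd lpd emx tlbuh clnou mbnl
Hunk 4: at line 2 remove [emx] add [qoyun] -> 7 lines: qxudi dcd lpd qoyun tlbuh clnou mbnl
Hunk 5: at line 2 remove [qoyun] add [ntl] -> 7 lines: qxudi dcd lpd ntl tlbuh clnou mbnl
Hunk 6: at line 1 remove [lpd,ntl,tlbuh] add [fjae] -> 5 lines: qxudi dcd fjae clnou mbnl
Final line count: 5

Answer: 5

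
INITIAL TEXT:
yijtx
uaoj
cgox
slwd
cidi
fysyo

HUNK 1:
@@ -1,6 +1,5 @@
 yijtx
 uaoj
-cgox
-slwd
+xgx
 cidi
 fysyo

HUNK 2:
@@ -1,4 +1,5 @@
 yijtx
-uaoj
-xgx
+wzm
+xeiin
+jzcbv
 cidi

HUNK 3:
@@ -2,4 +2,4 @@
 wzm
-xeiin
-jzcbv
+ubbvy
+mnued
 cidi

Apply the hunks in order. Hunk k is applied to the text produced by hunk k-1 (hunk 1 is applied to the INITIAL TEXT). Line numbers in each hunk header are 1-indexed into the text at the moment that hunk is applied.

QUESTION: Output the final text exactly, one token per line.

Answer: yijtx
wzm
ubbvy
mnued
cidi
fysyo

Derivation:
Hunk 1: at line 1 remove [cgox,slwd] add [xgx] -> 5 lines: yijtx uaoj xgx cidi fysyo
Hunk 2: at line 1 remove [uaoj,xgx] add [wzm,xeiin,jzcbv] -> 6 lines: yijtx wzm xeiin jzcbv cidi fysyo
Hunk 3: at line 2 remove [xeiin,jzcbv] add [ubbvy,mnued] -> 6 lines: yijtx wzm ubbvy mnued cidi fysyo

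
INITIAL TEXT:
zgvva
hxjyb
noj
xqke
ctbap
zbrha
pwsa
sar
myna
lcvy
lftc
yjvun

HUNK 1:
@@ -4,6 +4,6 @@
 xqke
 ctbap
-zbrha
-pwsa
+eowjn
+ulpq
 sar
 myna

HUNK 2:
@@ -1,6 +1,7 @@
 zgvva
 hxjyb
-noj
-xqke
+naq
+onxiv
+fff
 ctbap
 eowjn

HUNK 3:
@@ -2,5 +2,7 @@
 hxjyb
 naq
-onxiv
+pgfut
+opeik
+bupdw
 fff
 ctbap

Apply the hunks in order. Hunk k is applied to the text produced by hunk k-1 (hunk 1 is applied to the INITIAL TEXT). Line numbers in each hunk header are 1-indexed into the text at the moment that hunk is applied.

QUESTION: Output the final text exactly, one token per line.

Hunk 1: at line 4 remove [zbrha,pwsa] add [eowjn,ulpq] -> 12 lines: zgvva hxjyb noj xqke ctbap eowjn ulpq sar myna lcvy lftc yjvun
Hunk 2: at line 1 remove [noj,xqke] add [naq,onxiv,fff] -> 13 lines: zgvva hxjyb naq onxiv fff ctbap eowjn ulpq sar myna lcvy lftc yjvun
Hunk 3: at line 2 remove [onxiv] add [pgfut,opeik,bupdw] -> 15 lines: zgvva hxjyb naq pgfut opeik bupdw fff ctbap eowjn ulpq sar myna lcvy lftc yjvun

Answer: zgvva
hxjyb
naq
pgfut
opeik
bupdw
fff
ctbap
eowjn
ulpq
sar
myna
lcvy
lftc
yjvun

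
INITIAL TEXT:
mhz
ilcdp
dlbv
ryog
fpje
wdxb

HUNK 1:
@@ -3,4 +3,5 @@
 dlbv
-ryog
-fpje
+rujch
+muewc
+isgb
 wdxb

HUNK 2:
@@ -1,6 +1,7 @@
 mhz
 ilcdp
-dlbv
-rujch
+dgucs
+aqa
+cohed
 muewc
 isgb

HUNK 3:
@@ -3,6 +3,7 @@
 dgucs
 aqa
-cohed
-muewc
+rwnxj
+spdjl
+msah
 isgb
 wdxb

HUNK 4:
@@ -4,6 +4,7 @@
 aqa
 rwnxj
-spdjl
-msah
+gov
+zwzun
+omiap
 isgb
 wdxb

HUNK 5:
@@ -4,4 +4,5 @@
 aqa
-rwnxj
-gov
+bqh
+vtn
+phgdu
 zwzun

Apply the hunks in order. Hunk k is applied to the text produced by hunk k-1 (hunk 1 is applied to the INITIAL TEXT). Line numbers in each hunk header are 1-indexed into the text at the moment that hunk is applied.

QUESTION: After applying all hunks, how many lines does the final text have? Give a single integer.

Answer: 11

Derivation:
Hunk 1: at line 3 remove [ryog,fpje] add [rujch,muewc,isgb] -> 7 lines: mhz ilcdp dlbv rujch muewc isgb wdxb
Hunk 2: at line 1 remove [dlbv,rujch] add [dgucs,aqa,cohed] -> 8 lines: mhz ilcdp dgucs aqa cohed muewc isgb wdxb
Hunk 3: at line 3 remove [cohed,muewc] add [rwnxj,spdjl,msah] -> 9 lines: mhz ilcdp dgucs aqa rwnxj spdjl msah isgb wdxb
Hunk 4: at line 4 remove [spdjl,msah] add [gov,zwzun,omiap] -> 10 lines: mhz ilcdp dgucs aqa rwnxj gov zwzun omiap isgb wdxb
Hunk 5: at line 4 remove [rwnxj,gov] add [bqh,vtn,phgdu] -> 11 lines: mhz ilcdp dgucs aqa bqh vtn phgdu zwzun omiap isgb wdxb
Final line count: 11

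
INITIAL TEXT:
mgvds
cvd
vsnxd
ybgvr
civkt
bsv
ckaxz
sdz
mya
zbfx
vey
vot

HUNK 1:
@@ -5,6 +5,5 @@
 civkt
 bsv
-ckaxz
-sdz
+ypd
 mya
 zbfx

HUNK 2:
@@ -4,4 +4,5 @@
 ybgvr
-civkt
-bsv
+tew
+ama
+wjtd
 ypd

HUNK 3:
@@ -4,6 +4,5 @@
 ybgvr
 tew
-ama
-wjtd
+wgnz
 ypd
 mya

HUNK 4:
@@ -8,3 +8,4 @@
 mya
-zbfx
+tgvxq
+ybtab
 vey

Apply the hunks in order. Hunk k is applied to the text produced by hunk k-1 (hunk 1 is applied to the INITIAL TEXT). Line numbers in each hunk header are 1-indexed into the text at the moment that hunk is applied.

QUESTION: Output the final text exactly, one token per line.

Hunk 1: at line 5 remove [ckaxz,sdz] add [ypd] -> 11 lines: mgvds cvd vsnxd ybgvr civkt bsv ypd mya zbfx vey vot
Hunk 2: at line 4 remove [civkt,bsv] add [tew,ama,wjtd] -> 12 lines: mgvds cvd vsnxd ybgvr tew ama wjtd ypd mya zbfx vey vot
Hunk 3: at line 4 remove [ama,wjtd] add [wgnz] -> 11 lines: mgvds cvd vsnxd ybgvr tew wgnz ypd mya zbfx vey vot
Hunk 4: at line 8 remove [zbfx] add [tgvxq,ybtab] -> 12 lines: mgvds cvd vsnxd ybgvr tew wgnz ypd mya tgvxq ybtab vey vot

Answer: mgvds
cvd
vsnxd
ybgvr
tew
wgnz
ypd
mya
tgvxq
ybtab
vey
vot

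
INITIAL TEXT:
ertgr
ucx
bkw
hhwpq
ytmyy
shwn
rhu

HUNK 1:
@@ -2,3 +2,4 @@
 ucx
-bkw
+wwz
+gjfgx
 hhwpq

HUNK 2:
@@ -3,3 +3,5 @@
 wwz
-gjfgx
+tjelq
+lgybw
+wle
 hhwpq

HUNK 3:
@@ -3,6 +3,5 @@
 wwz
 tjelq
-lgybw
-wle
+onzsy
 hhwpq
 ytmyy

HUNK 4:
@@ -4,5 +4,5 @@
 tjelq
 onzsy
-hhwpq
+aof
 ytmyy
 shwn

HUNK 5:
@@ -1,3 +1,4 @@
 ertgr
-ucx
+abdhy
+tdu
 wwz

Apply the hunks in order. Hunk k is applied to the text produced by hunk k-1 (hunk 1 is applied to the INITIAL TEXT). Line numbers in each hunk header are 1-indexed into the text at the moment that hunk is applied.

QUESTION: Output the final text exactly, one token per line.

Hunk 1: at line 2 remove [bkw] add [wwz,gjfgx] -> 8 lines: ertgr ucx wwz gjfgx hhwpq ytmyy shwn rhu
Hunk 2: at line 3 remove [gjfgx] add [tjelq,lgybw,wle] -> 10 lines: ertgr ucx wwz tjelq lgybw wle hhwpq ytmyy shwn rhu
Hunk 3: at line 3 remove [lgybw,wle] add [onzsy] -> 9 lines: ertgr ucx wwz tjelq onzsy hhwpq ytmyy shwn rhu
Hunk 4: at line 4 remove [hhwpq] add [aof] -> 9 lines: ertgr ucx wwz tjelq onzsy aof ytmyy shwn rhu
Hunk 5: at line 1 remove [ucx] add [abdhy,tdu] -> 10 lines: ertgr abdhy tdu wwz tjelq onzsy aof ytmyy shwn rhu

Answer: ertgr
abdhy
tdu
wwz
tjelq
onzsy
aof
ytmyy
shwn
rhu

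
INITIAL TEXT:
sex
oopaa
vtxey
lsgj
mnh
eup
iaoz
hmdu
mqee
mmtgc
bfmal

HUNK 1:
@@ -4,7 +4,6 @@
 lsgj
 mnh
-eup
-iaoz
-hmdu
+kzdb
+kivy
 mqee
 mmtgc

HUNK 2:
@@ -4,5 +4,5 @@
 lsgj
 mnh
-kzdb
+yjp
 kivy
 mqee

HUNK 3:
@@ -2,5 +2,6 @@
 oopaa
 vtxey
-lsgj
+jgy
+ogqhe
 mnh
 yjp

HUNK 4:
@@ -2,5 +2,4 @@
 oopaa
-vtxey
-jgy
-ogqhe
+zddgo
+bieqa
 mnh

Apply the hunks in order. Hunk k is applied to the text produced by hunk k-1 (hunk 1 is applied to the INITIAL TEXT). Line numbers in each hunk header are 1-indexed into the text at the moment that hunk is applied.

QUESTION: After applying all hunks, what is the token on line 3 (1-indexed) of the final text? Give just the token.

Answer: zddgo

Derivation:
Hunk 1: at line 4 remove [eup,iaoz,hmdu] add [kzdb,kivy] -> 10 lines: sex oopaa vtxey lsgj mnh kzdb kivy mqee mmtgc bfmal
Hunk 2: at line 4 remove [kzdb] add [yjp] -> 10 lines: sex oopaa vtxey lsgj mnh yjp kivy mqee mmtgc bfmal
Hunk 3: at line 2 remove [lsgj] add [jgy,ogqhe] -> 11 lines: sex oopaa vtxey jgy ogqhe mnh yjp kivy mqee mmtgc bfmal
Hunk 4: at line 2 remove [vtxey,jgy,ogqhe] add [zddgo,bieqa] -> 10 lines: sex oopaa zddgo bieqa mnh yjp kivy mqee mmtgc bfmal
Final line 3: zddgo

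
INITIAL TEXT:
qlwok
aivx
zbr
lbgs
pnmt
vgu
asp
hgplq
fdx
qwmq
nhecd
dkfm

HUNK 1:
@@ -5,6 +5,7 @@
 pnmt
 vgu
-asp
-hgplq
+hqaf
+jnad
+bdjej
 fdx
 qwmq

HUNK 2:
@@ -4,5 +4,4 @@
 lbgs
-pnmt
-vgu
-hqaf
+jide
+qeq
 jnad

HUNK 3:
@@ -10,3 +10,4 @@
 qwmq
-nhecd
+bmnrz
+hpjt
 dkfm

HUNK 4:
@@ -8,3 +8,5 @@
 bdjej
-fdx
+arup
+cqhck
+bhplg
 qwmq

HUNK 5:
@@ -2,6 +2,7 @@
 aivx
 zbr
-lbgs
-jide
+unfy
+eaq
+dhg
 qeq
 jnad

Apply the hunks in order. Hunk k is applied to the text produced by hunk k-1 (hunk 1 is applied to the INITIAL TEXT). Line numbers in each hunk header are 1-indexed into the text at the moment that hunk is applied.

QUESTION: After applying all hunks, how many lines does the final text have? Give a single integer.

Answer: 16

Derivation:
Hunk 1: at line 5 remove [asp,hgplq] add [hqaf,jnad,bdjej] -> 13 lines: qlwok aivx zbr lbgs pnmt vgu hqaf jnad bdjej fdx qwmq nhecd dkfm
Hunk 2: at line 4 remove [pnmt,vgu,hqaf] add [jide,qeq] -> 12 lines: qlwok aivx zbr lbgs jide qeq jnad bdjej fdx qwmq nhecd dkfm
Hunk 3: at line 10 remove [nhecd] add [bmnrz,hpjt] -> 13 lines: qlwok aivx zbr lbgs jide qeq jnad bdjej fdx qwmq bmnrz hpjt dkfm
Hunk 4: at line 8 remove [fdx] add [arup,cqhck,bhplg] -> 15 lines: qlwok aivx zbr lbgs jide qeq jnad bdjej arup cqhck bhplg qwmq bmnrz hpjt dkfm
Hunk 5: at line 2 remove [lbgs,jide] add [unfy,eaq,dhg] -> 16 lines: qlwok aivx zbr unfy eaq dhg qeq jnad bdjej arup cqhck bhplg qwmq bmnrz hpjt dkfm
Final line count: 16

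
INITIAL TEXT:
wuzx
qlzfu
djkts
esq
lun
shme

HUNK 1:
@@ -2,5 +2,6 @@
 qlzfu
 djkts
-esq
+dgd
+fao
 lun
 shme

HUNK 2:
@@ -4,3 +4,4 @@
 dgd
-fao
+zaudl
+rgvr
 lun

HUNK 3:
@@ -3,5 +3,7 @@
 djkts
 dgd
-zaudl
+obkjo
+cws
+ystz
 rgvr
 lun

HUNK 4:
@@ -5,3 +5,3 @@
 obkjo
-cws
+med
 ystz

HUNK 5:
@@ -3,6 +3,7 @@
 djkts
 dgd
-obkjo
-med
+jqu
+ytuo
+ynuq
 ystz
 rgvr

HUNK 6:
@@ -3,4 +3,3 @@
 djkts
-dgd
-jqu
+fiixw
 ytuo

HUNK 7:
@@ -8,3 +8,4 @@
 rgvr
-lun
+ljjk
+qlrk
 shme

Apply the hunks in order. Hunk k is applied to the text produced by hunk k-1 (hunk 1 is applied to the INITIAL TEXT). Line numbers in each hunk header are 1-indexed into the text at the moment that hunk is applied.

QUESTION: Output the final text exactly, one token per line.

Hunk 1: at line 2 remove [esq] add [dgd,fao] -> 7 lines: wuzx qlzfu djkts dgd fao lun shme
Hunk 2: at line 4 remove [fao] add [zaudl,rgvr] -> 8 lines: wuzx qlzfu djkts dgd zaudl rgvr lun shme
Hunk 3: at line 3 remove [zaudl] add [obkjo,cws,ystz] -> 10 lines: wuzx qlzfu djkts dgd obkjo cws ystz rgvr lun shme
Hunk 4: at line 5 remove [cws] add [med] -> 10 lines: wuzx qlzfu djkts dgd obkjo med ystz rgvr lun shme
Hunk 5: at line 3 remove [obkjo,med] add [jqu,ytuo,ynuq] -> 11 lines: wuzx qlzfu djkts dgd jqu ytuo ynuq ystz rgvr lun shme
Hunk 6: at line 3 remove [dgd,jqu] add [fiixw] -> 10 lines: wuzx qlzfu djkts fiixw ytuo ynuq ystz rgvr lun shme
Hunk 7: at line 8 remove [lun] add [ljjk,qlrk] -> 11 lines: wuzx qlzfu djkts fiixw ytuo ynuq ystz rgvr ljjk qlrk shme

Answer: wuzx
qlzfu
djkts
fiixw
ytuo
ynuq
ystz
rgvr
ljjk
qlrk
shme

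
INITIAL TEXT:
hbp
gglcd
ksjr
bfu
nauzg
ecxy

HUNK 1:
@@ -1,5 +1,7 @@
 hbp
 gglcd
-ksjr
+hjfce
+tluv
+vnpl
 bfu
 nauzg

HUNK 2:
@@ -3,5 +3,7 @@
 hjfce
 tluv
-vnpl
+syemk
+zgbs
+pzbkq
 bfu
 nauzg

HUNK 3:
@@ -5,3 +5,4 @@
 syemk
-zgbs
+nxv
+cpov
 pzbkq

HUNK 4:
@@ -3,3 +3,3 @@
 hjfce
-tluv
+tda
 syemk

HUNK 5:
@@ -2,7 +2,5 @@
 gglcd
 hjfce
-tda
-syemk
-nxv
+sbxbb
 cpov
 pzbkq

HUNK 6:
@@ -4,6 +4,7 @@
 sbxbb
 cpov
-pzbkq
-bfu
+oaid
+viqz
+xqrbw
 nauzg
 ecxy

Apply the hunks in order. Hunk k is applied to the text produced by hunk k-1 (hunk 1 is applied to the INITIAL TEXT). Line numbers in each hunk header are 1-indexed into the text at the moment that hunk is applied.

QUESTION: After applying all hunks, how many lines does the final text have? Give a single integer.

Hunk 1: at line 1 remove [ksjr] add [hjfce,tluv,vnpl] -> 8 lines: hbp gglcd hjfce tluv vnpl bfu nauzg ecxy
Hunk 2: at line 3 remove [vnpl] add [syemk,zgbs,pzbkq] -> 10 lines: hbp gglcd hjfce tluv syemk zgbs pzbkq bfu nauzg ecxy
Hunk 3: at line 5 remove [zgbs] add [nxv,cpov] -> 11 lines: hbp gglcd hjfce tluv syemk nxv cpov pzbkq bfu nauzg ecxy
Hunk 4: at line 3 remove [tluv] add [tda] -> 11 lines: hbp gglcd hjfce tda syemk nxv cpov pzbkq bfu nauzg ecxy
Hunk 5: at line 2 remove [tda,syemk,nxv] add [sbxbb] -> 9 lines: hbp gglcd hjfce sbxbb cpov pzbkq bfu nauzg ecxy
Hunk 6: at line 4 remove [pzbkq,bfu] add [oaid,viqz,xqrbw] -> 10 lines: hbp gglcd hjfce sbxbb cpov oaid viqz xqrbw nauzg ecxy
Final line count: 10

Answer: 10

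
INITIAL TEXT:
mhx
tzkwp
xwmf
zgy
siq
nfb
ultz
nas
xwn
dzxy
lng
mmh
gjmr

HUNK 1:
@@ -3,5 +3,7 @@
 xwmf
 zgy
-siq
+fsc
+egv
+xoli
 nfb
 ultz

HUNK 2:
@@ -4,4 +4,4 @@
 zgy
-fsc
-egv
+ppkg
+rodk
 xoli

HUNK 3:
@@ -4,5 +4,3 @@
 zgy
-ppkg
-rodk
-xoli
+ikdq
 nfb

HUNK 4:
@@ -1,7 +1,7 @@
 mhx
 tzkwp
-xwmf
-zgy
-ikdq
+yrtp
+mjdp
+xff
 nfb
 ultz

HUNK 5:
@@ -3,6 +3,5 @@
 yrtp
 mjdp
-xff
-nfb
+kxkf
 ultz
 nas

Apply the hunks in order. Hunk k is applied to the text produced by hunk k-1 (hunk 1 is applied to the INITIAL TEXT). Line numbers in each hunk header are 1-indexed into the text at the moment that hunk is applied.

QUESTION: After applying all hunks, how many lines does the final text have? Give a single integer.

Answer: 12

Derivation:
Hunk 1: at line 3 remove [siq] add [fsc,egv,xoli] -> 15 lines: mhx tzkwp xwmf zgy fsc egv xoli nfb ultz nas xwn dzxy lng mmh gjmr
Hunk 2: at line 4 remove [fsc,egv] add [ppkg,rodk] -> 15 lines: mhx tzkwp xwmf zgy ppkg rodk xoli nfb ultz nas xwn dzxy lng mmh gjmr
Hunk 3: at line 4 remove [ppkg,rodk,xoli] add [ikdq] -> 13 lines: mhx tzkwp xwmf zgy ikdq nfb ultz nas xwn dzxy lng mmh gjmr
Hunk 4: at line 1 remove [xwmf,zgy,ikdq] add [yrtp,mjdp,xff] -> 13 lines: mhx tzkwp yrtp mjdp xff nfb ultz nas xwn dzxy lng mmh gjmr
Hunk 5: at line 3 remove [xff,nfb] add [kxkf] -> 12 lines: mhx tzkwp yrtp mjdp kxkf ultz nas xwn dzxy lng mmh gjmr
Final line count: 12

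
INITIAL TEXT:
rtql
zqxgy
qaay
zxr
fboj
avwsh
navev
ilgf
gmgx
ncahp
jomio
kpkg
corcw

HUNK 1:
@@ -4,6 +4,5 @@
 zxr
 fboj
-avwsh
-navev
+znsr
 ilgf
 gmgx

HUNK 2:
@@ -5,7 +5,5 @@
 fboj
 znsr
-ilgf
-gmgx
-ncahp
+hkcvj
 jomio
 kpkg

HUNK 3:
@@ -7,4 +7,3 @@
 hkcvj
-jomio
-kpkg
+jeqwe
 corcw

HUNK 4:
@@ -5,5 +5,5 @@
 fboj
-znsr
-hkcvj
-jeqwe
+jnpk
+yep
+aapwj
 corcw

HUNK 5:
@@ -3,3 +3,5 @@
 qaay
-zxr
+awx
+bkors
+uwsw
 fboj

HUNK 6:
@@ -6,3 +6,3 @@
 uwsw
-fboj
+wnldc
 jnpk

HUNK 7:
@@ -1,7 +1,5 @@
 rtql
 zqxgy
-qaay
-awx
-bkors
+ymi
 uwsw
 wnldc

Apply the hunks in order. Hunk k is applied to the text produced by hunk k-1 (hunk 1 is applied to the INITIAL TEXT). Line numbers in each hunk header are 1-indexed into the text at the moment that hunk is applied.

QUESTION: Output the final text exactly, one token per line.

Hunk 1: at line 4 remove [avwsh,navev] add [znsr] -> 12 lines: rtql zqxgy qaay zxr fboj znsr ilgf gmgx ncahp jomio kpkg corcw
Hunk 2: at line 5 remove [ilgf,gmgx,ncahp] add [hkcvj] -> 10 lines: rtql zqxgy qaay zxr fboj znsr hkcvj jomio kpkg corcw
Hunk 3: at line 7 remove [jomio,kpkg] add [jeqwe] -> 9 lines: rtql zqxgy qaay zxr fboj znsr hkcvj jeqwe corcw
Hunk 4: at line 5 remove [znsr,hkcvj,jeqwe] add [jnpk,yep,aapwj] -> 9 lines: rtql zqxgy qaay zxr fboj jnpk yep aapwj corcw
Hunk 5: at line 3 remove [zxr] add [awx,bkors,uwsw] -> 11 lines: rtql zqxgy qaay awx bkors uwsw fboj jnpk yep aapwj corcw
Hunk 6: at line 6 remove [fboj] add [wnldc] -> 11 lines: rtql zqxgy qaay awx bkors uwsw wnldc jnpk yep aapwj corcw
Hunk 7: at line 1 remove [qaay,awx,bkors] add [ymi] -> 9 lines: rtql zqxgy ymi uwsw wnldc jnpk yep aapwj corcw

Answer: rtql
zqxgy
ymi
uwsw
wnldc
jnpk
yep
aapwj
corcw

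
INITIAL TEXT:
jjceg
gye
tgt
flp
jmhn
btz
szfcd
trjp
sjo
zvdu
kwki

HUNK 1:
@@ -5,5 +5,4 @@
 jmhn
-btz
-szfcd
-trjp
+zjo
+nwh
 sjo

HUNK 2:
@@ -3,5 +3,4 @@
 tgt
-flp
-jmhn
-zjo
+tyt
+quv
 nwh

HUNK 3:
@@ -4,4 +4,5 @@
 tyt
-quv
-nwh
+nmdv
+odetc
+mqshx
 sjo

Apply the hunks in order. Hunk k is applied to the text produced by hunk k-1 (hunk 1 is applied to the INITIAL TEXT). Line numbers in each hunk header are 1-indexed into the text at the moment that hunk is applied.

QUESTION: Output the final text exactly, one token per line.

Answer: jjceg
gye
tgt
tyt
nmdv
odetc
mqshx
sjo
zvdu
kwki

Derivation:
Hunk 1: at line 5 remove [btz,szfcd,trjp] add [zjo,nwh] -> 10 lines: jjceg gye tgt flp jmhn zjo nwh sjo zvdu kwki
Hunk 2: at line 3 remove [flp,jmhn,zjo] add [tyt,quv] -> 9 lines: jjceg gye tgt tyt quv nwh sjo zvdu kwki
Hunk 3: at line 4 remove [quv,nwh] add [nmdv,odetc,mqshx] -> 10 lines: jjceg gye tgt tyt nmdv odetc mqshx sjo zvdu kwki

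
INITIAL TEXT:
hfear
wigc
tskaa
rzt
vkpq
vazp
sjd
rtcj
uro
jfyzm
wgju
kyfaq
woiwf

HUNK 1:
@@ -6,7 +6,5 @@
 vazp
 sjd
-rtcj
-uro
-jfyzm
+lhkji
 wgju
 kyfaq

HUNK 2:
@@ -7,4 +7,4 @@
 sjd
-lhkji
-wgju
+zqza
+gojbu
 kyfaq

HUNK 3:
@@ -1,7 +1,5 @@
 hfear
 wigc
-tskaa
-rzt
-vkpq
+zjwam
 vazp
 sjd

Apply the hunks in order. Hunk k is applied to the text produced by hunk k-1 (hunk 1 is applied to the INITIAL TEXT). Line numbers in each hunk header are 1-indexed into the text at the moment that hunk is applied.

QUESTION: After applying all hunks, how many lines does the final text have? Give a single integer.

Answer: 9

Derivation:
Hunk 1: at line 6 remove [rtcj,uro,jfyzm] add [lhkji] -> 11 lines: hfear wigc tskaa rzt vkpq vazp sjd lhkji wgju kyfaq woiwf
Hunk 2: at line 7 remove [lhkji,wgju] add [zqza,gojbu] -> 11 lines: hfear wigc tskaa rzt vkpq vazp sjd zqza gojbu kyfaq woiwf
Hunk 3: at line 1 remove [tskaa,rzt,vkpq] add [zjwam] -> 9 lines: hfear wigc zjwam vazp sjd zqza gojbu kyfaq woiwf
Final line count: 9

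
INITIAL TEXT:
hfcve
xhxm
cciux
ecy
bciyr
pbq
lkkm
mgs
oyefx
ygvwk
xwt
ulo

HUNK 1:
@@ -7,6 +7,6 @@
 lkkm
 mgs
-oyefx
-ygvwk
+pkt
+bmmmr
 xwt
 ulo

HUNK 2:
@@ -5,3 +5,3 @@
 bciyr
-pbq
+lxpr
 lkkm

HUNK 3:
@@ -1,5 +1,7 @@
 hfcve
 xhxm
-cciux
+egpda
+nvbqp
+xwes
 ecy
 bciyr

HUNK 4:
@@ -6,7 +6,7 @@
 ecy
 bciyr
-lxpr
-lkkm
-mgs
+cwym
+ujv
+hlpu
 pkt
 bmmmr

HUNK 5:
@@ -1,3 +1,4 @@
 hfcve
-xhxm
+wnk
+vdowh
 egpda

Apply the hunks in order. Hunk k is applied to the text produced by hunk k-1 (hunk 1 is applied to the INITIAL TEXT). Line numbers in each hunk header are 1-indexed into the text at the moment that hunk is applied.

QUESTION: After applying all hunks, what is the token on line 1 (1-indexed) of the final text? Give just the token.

Hunk 1: at line 7 remove [oyefx,ygvwk] add [pkt,bmmmr] -> 12 lines: hfcve xhxm cciux ecy bciyr pbq lkkm mgs pkt bmmmr xwt ulo
Hunk 2: at line 5 remove [pbq] add [lxpr] -> 12 lines: hfcve xhxm cciux ecy bciyr lxpr lkkm mgs pkt bmmmr xwt ulo
Hunk 3: at line 1 remove [cciux] add [egpda,nvbqp,xwes] -> 14 lines: hfcve xhxm egpda nvbqp xwes ecy bciyr lxpr lkkm mgs pkt bmmmr xwt ulo
Hunk 4: at line 6 remove [lxpr,lkkm,mgs] add [cwym,ujv,hlpu] -> 14 lines: hfcve xhxm egpda nvbqp xwes ecy bciyr cwym ujv hlpu pkt bmmmr xwt ulo
Hunk 5: at line 1 remove [xhxm] add [wnk,vdowh] -> 15 lines: hfcve wnk vdowh egpda nvbqp xwes ecy bciyr cwym ujv hlpu pkt bmmmr xwt ulo
Final line 1: hfcve

Answer: hfcve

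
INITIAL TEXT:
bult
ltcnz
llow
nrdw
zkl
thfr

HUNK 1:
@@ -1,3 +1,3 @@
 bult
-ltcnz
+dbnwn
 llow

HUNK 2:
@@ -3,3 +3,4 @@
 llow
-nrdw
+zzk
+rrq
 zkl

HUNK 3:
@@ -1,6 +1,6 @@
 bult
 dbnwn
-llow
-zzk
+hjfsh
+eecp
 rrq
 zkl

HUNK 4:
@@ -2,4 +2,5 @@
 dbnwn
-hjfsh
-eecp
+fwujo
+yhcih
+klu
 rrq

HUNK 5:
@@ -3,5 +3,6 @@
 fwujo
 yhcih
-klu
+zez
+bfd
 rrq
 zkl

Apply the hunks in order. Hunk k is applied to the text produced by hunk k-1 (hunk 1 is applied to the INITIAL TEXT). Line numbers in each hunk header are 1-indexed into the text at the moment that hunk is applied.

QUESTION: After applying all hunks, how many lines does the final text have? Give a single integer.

Hunk 1: at line 1 remove [ltcnz] add [dbnwn] -> 6 lines: bult dbnwn llow nrdw zkl thfr
Hunk 2: at line 3 remove [nrdw] add [zzk,rrq] -> 7 lines: bult dbnwn llow zzk rrq zkl thfr
Hunk 3: at line 1 remove [llow,zzk] add [hjfsh,eecp] -> 7 lines: bult dbnwn hjfsh eecp rrq zkl thfr
Hunk 4: at line 2 remove [hjfsh,eecp] add [fwujo,yhcih,klu] -> 8 lines: bult dbnwn fwujo yhcih klu rrq zkl thfr
Hunk 5: at line 3 remove [klu] add [zez,bfd] -> 9 lines: bult dbnwn fwujo yhcih zez bfd rrq zkl thfr
Final line count: 9

Answer: 9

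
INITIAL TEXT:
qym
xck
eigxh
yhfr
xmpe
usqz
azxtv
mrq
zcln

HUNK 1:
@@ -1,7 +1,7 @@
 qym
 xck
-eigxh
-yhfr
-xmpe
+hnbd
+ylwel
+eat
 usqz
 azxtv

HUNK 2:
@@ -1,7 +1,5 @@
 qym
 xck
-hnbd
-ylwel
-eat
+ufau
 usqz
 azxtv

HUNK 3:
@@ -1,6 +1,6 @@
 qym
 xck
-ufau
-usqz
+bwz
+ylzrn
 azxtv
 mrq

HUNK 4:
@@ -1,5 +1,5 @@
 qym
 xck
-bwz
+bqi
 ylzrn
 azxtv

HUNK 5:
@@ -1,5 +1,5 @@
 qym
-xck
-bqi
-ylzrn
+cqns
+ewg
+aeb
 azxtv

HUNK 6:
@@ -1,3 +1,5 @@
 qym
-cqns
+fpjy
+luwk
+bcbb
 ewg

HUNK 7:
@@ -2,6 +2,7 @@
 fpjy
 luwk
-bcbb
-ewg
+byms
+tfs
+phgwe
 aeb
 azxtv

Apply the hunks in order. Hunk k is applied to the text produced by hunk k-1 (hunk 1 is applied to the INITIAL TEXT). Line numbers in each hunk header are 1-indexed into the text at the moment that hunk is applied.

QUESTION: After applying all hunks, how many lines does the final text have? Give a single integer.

Hunk 1: at line 1 remove [eigxh,yhfr,xmpe] add [hnbd,ylwel,eat] -> 9 lines: qym xck hnbd ylwel eat usqz azxtv mrq zcln
Hunk 2: at line 1 remove [hnbd,ylwel,eat] add [ufau] -> 7 lines: qym xck ufau usqz azxtv mrq zcln
Hunk 3: at line 1 remove [ufau,usqz] add [bwz,ylzrn] -> 7 lines: qym xck bwz ylzrn azxtv mrq zcln
Hunk 4: at line 1 remove [bwz] add [bqi] -> 7 lines: qym xck bqi ylzrn azxtv mrq zcln
Hunk 5: at line 1 remove [xck,bqi,ylzrn] add [cqns,ewg,aeb] -> 7 lines: qym cqns ewg aeb azxtv mrq zcln
Hunk 6: at line 1 remove [cqns] add [fpjy,luwk,bcbb] -> 9 lines: qym fpjy luwk bcbb ewg aeb azxtv mrq zcln
Hunk 7: at line 2 remove [bcbb,ewg] add [byms,tfs,phgwe] -> 10 lines: qym fpjy luwk byms tfs phgwe aeb azxtv mrq zcln
Final line count: 10

Answer: 10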